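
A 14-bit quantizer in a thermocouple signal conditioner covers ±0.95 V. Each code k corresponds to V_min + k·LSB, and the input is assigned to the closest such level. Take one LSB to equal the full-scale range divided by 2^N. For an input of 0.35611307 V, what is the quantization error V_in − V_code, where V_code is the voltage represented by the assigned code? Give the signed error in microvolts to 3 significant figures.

The full-scale span is 0.95 − (-0.95) = 1.9 V. LSB = 1.9 V / 2^14 ≈ 116.0 µV.
(V_in − V_min)/LSB = (0.35611307 − (-0.95)) × 16384/1.9 = 11262.8192 → nearest code k = 11263.
V_code = V_min + k × range/2^14 = -0.95 + 11263 × 1.9/16384 = 0.35613403320 V.
V_in − V_code = 0.35611307 − (0.35613403320) = −21.0 µV.

−21.0 µV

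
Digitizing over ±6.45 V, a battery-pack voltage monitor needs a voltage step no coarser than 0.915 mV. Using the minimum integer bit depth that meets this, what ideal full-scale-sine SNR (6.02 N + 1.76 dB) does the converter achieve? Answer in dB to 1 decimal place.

Full-scale range = 6.45 V − (-6.45 V) = 12.9 V.
Need 2^N ≥ 12.9 V / 0.915 mV = 14100 → N_min = 14.
SNR = 6.02 × 14 + 1.76 = 86.04 dB.

86.0 dB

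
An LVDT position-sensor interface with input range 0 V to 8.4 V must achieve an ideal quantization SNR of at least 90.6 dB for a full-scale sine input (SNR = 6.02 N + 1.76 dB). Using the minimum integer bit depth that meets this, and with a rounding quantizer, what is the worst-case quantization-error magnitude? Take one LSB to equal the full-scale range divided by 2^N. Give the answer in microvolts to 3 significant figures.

Span = 8.4 V.
6.02 N + 1.76 ≥ 90.6 gives N ≥ 14.757, so the minimum integer is 15.
LSB = 8.4 V / 2^15 = 256.35 µV.
|e|_max = LSB/2 = 128 µV.

128 µV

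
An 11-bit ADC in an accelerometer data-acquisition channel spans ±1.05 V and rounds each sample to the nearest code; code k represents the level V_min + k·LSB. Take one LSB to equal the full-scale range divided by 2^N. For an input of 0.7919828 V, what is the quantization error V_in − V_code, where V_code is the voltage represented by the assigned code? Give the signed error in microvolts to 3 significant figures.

Full-scale range = 1.05 V − (-1.05 V) = 2.1 V. LSB = 2.1 V / 2^11 ≈ 1.025 mV.
(V_in − V_min)/LSB = (0.7919828 − (-1.05)) × 2048/2.1 = 1796.3718 → nearest code k = 1796.
V_code = V_min + k × range/2^11 = -1.05 + 1796 × 2.1/2048 = 0.7916015625 V.
V_in − V_code = 0.7919828 − (0.7916015625) = +381 µV.

+381 µV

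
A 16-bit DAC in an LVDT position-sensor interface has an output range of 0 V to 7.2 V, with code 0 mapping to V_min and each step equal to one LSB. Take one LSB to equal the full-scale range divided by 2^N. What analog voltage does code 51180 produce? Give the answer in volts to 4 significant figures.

5.623 V

Range is 7.2 V. LSB = 7.2 V / 2^16.
V_out = V_min + code × LSB = 0 V + 51180 × 7.2 V / 65536
      = 0 + 5.62280 = 5.62280 V.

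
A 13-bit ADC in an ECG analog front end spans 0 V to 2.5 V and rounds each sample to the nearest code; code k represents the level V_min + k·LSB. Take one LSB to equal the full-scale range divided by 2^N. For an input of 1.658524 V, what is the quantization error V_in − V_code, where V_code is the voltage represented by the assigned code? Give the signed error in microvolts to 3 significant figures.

V_FS = 2.5 V. LSB = 2.5 V / 2^13 ≈ 305.2 µV.
(V_in − V_min)/LSB = (1.658524 − (0)) × 8192/2.5 = 5434.6514 → nearest code k = 5435.
Reconstructed level: 0 + 5435 × 2.5/8192 V = 1.658630371 V.
e = 1.658524 − (1.658630371) = −106 µV.

−106 µV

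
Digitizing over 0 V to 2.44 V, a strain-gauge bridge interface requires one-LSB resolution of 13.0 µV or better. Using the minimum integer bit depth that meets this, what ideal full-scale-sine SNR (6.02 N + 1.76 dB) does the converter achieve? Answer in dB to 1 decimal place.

Range is 2.44 V.
Need 2^N ≥ 2.44 V / 13.0 µV = 187700 → N_min = 18.
6.02(18) + 1.76 = 110.12 dB.

110.1 dB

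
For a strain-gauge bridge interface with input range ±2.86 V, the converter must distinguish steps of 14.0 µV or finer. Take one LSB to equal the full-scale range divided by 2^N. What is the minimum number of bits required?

19 bits

Full-scale range = 2.86 V − (-2.86 V) = 5.72 V.
Required number of levels: 5.72/14.0 µV = 408570; smallest N with 2^N ≥ that is 19.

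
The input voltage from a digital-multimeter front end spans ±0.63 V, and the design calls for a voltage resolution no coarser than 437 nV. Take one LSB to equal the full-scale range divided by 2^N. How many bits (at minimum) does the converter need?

22 bits

Range = 0.63 − (-0.63) = 1.26 V.
Required number of levels: 1.26/437 nV = 2.8833e6; smallest N with 2^N ≥ that is 22.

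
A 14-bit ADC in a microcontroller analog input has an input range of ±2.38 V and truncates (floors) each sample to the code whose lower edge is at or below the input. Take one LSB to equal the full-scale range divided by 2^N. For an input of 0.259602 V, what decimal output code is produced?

The full-scale span is 2.38 − (-2.38) = 4.76 V. LSB = 4.76 V / 2^14 ≈ 290.5 µV.
V_in − V_min = 0.259602 − (-2.38) = 2.639602 V.
Divide by LSB: 2.639602 × 16384/4.76 = 9085.5544.
Truncating gives code 9085.

9085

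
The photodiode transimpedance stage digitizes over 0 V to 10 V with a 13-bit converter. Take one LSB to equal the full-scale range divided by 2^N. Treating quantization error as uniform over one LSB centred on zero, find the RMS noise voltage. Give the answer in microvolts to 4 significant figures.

V_FS = 10 V.
One LSB is 10 V / 8192 = 1.22070 mV.
RMS of a uniform error over width LSB is LSB/√12 = 352.4 µV.

352.4 µV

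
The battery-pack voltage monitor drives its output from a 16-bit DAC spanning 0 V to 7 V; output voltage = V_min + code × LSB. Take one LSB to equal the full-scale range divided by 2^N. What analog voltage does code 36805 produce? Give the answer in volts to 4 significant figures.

V_FS = 7 V. LSB = 7 V / 2^16.
V_out = V_min + code × LSB = 0 V + 36805 × 7 V / 65536
      = 0 + 3.93120 = 3.93120 V.

3.931 V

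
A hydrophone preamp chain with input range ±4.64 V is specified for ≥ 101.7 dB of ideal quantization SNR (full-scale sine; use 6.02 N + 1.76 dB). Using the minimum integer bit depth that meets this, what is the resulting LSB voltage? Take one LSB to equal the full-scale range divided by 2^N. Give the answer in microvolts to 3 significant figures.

70.8 µV

Range = 4.64 − (-4.64) = 9.28 V.
Required N = ⌈(101.7 − 1.76)/6.02⌉ = ⌈16.601⌉ = 17.
Step size = 9.28/131072 V = 70.8 µV.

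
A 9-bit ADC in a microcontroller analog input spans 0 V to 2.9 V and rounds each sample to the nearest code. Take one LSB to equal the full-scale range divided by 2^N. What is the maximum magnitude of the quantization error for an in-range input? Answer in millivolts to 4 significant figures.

Range is 2.9 V.
LSB = 2.9 V ÷ 2^9 = 2.9/512 V = 5.66406 mV.
Worst-case error for round-to-nearest is half an LSB: 2.832 mV.

2.832 mV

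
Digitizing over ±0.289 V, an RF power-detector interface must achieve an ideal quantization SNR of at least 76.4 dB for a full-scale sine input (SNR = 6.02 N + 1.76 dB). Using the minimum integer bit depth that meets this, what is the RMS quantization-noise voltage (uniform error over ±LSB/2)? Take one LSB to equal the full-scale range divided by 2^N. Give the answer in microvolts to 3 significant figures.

Span: 0.289 V − (-0.289 V) = 0.578 V.
N ≥ (76.4 − 1.76)/6.02 = 12.399 → N_min = 13.
Step size = 0.578/8192 V = 70.557 µV.
V_rms = LSB/√12 = 20.4 µV.

20.4 µV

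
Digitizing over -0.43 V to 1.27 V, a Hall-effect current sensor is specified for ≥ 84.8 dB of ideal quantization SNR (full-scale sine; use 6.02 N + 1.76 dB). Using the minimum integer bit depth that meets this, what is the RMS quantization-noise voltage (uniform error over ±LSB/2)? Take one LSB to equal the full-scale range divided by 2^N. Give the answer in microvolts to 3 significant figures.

Span: 1.27 V − (-0.43 V) = 1.7 V.
Required N = ⌈(84.8 − 1.76)/6.02⌉ = ⌈13.794⌉ = 14.
LSB = 1.7 V ÷ 2^14 = 1.7/16384 V = 103.76 µV.
RMS noise = LSB/√12 = 30.0 µV.

30.0 µV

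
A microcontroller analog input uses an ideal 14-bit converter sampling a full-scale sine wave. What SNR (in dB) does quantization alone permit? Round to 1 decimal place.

Ideal quantization SNR: 6.02 × 14 + 1.76 dB = 86.0 dB.

86.0 dB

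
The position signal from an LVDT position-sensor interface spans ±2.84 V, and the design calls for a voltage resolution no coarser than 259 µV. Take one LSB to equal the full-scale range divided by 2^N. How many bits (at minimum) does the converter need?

Full-scale range = 2.84 V − (-2.84 V) = 5.68 V.
Need 2^N ≥ 5.68 V / 259 µV = 21930 → N_min = 15.

15 bits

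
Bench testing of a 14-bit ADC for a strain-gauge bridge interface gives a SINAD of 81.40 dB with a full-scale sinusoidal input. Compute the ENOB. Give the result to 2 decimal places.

13.23 bits

Inverting SNR = 6.02 N + 1.76: N_eff = (81.40 − 1.76)/6.02 = 13.2292.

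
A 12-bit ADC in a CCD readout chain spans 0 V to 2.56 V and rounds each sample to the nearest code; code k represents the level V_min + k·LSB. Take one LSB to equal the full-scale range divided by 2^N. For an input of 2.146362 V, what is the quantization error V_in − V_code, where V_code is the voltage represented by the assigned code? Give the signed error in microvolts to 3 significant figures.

+112 µV

Span = 2.56 V. LSB = 2.56 V / 2^12 ≈ 0.6250 mV.
(V_in − V_min)/LSB = (2.146362 − (0)) × 4096/2.56 = 3434.1792 → nearest code k = 3434.
V_code = V_min + k × range/2^12 = 0 + 3434 × 2.56/4096 = 2.146250000 V.
e = 2.146362 − (2.146250000) = +112 µV.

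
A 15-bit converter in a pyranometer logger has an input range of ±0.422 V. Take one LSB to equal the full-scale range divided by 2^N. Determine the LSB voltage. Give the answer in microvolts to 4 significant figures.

Range = 0.422 − (-0.422) = 0.844 V.
There are 2^15 = 32768 steps.
LSB = 0.844 V ÷ 2^15 = 0.844/32768 V = 25.76 µV.

25.76 µV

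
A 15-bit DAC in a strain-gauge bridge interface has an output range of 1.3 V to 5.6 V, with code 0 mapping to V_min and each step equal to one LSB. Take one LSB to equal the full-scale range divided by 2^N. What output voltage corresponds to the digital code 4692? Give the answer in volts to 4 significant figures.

1.916 V

Span: 5.6 V − (1.3 V) = 4.3 V. LSB = 4.3 V / 2^15.
V_out = 1.3 + 4692 × (4.3/32768) V
      = 1.3 V + 0.615710 V = 1.91571 V.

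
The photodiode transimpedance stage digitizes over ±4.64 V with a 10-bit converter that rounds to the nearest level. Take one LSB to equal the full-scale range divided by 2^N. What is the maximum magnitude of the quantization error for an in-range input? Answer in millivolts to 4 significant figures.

4.531 mV

Full-scale range = 4.64 V − (-4.64 V) = 9.28 V.
LSB = 9.28 V / 2^10 = 9.06250 mV.
A rounding quantizer has |error| ≤ LSB/2 = 4.531 mV.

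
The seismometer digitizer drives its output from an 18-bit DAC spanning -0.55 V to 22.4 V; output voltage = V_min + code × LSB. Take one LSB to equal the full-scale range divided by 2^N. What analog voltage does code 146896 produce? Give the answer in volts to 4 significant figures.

Span: 22.4 V − (-0.55 V) = 22.95 V. LSB = 22.95 V / 2^18.
V_out = V_min + code × LSB = -0.55 V + 146896 × 22.95 V / 262144
      = -0.55 V + 12.8603 V = 12.3103 V.

12.31 V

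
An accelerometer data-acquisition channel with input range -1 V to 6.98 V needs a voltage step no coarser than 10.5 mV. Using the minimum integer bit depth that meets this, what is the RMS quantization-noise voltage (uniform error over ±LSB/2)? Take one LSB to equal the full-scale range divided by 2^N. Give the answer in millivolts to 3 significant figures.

Range = 6.98 − (-1) = 7.98 V.
7.98 V / 10.5 mV = 760.0. Since 2^9 = 512 and 2^10 = 1024, N = 10.
Step size = 7.98/1024 V = 7.7930 mV.
RMS noise = LSB/√12 = 2.25 mV.

2.25 mV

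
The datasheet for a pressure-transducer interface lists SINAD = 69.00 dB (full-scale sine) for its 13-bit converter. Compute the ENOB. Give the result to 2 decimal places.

11.17 bits

ENOB = (SINAD − 1.76) / 6.02 = (69.00 − 1.76) / 6.02 = 67.24 / 6.02 = 11.1694.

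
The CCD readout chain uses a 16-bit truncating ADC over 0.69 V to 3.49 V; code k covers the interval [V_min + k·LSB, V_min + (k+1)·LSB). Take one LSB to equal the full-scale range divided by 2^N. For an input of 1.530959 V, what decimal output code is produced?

19683

Full-scale range = 3.49 V − (0.69 V) = 2.8 V. LSB = 2.8 V / 2^16 ≈ 42.72 µV.
(V_in − V_min) × 2^16/range = (1.530959 − (0.69)) × 65536/2.8 = 19683.246.
Floor → code = 19683.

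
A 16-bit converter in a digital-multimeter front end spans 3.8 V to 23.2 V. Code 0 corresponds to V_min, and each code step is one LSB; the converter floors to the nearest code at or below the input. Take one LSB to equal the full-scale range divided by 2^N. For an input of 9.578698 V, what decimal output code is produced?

19521

Span: 23.2 V − (3.8 V) = 19.4 V. LSB = 19.4 V / 2^16 ≈ 296.0 µV.
code = ⌊(V_in − V_min)/LSB⌋ = ⌊(V_in − V_min) × 2^16 / range⌋
     = ⌊(9.578698 − (3.8)) × 65536 / 19.4⌋ = ⌊5.778698 × 65536/19.4⌋
     = ⌊19521.276⌋ = 19521.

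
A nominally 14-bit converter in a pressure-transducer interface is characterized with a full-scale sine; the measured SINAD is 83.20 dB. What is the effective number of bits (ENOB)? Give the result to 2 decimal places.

13.53 bits

Inverting SNR = 6.02 N + 1.76: N_eff = (83.20 − 1.76)/6.02 = 13.5282.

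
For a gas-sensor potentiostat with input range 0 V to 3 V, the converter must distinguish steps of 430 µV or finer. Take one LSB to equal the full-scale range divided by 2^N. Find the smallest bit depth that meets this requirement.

13 bits

Range is 3 V.
3 V / 430 µV = 6977. Since 2^12 = 4096 and 2^13 = 8192, N = 13.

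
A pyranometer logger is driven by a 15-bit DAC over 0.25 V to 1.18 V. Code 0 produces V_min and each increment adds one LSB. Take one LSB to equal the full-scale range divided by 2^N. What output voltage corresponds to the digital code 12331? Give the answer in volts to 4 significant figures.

Full-scale range = 1.18 V − (0.25 V) = 0.93 V. LSB = 0.93 V / 2^15.
V_out = 0.25 + 12331 × (0.93/32768) V
      = 0.25 + 0.349970 = 0.599970 V.

0.6000 V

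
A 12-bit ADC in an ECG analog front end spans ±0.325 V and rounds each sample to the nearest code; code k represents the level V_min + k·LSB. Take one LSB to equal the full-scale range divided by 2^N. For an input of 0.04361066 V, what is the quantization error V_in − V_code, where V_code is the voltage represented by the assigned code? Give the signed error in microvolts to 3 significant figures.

Full-scale range = 0.325 V − (-0.325 V) = 0.65 V. LSB = 0.65 V / 2^12 ≈ 158.7 µV.
Position in LSBs: (0.04361066 − (-0.325)) × 4096/0.65 = 2322.8143; rounding gives k = 2323.
V_code = -0.325 + (2323/4096) × 0.65 = 0.04364013672 V.
e = 0.04361066 − (0.04364013672) = −29.5 µV.

−29.5 µV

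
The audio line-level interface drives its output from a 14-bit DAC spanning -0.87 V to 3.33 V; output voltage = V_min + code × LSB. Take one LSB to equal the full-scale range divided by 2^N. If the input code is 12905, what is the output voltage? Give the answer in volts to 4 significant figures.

Full-scale range = 3.33 V − (-0.87 V) = 4.2 V. LSB = 4.2 V / 2^14.
V_out = -0.87 + 12905 × (4.2/16384) V
      = -0.87 V + 3.30817 V = 2.43817 V.

2.438 V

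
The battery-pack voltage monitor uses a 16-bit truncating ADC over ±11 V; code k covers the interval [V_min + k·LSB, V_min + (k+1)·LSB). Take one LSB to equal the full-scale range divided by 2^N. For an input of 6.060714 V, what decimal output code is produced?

The full-scale span is 11 − (-11) = 22 V. LSB = 22 V / 2^16 ≈ 335.7 µV.
(V_in − V_min) × 2^16/range = (6.060714 − (-11)) × 65536/22 = 50822.316.
Floor → code = 50822.

50822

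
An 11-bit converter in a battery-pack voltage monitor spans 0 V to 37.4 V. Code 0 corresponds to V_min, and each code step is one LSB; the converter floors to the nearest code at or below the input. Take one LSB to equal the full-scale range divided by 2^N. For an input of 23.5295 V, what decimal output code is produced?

V_FS = 37.4 V. LSB = 37.4 V / 2^11 ≈ 18.26 mV.
(V_in − V_min) × 2^11/range = (23.5295 − (0)) × 2048/37.4 = 1288.460.
Floor → code = 1288.

1288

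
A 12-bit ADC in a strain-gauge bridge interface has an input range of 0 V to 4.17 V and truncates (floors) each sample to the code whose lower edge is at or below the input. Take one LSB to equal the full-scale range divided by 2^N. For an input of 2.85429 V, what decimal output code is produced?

Full-scale range = 4.17 V. LSB = 4.17 V / 2^12 ≈ 1.018 mV.
code = ⌊(V_in − V_min)/LSB⌋ = ⌊(V_in − V_min) × 2^12 / range⌋
     = ⌊(2.85429 − (0)) × 4096 / 4.17⌋ = ⌊2.85429 × 4096/4.17⌋
     = ⌊2803.638⌋ = 2803.

2803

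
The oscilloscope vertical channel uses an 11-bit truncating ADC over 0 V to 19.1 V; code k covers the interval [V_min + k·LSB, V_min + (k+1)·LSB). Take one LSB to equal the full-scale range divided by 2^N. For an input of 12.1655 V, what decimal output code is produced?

V_FS = 19.1 V. LSB = 19.1 V / 2^11 ≈ 9.326 mV.
(V_in − V_min) × 2^11/range = (12.1655 − (0)) × 2048/19.1 = 1304.447.
Floor → code = 1304.

1304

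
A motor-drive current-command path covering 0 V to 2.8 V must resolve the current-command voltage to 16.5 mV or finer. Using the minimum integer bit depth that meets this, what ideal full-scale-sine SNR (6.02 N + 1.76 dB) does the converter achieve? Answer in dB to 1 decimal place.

Range is 2.8 V.
2.8 V / 16.5 mV = 169.7. Since 2^7 = 128 and 2^8 = 256, N = 8.
Ideal SNR at N = 8: 6.02·8 + 1.76 = 49.9 dB.

49.9 dB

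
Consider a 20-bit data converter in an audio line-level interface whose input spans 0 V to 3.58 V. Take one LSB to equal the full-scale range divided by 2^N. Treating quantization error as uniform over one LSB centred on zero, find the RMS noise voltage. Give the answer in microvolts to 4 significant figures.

0.9856 µV

V_FS = 3.58 V.
LSB = 3.58 V / 2^20 = 3.41415 µV.
V_rms = LSB/√12 = 3.41415 µV / √12 = 0.9856 µV.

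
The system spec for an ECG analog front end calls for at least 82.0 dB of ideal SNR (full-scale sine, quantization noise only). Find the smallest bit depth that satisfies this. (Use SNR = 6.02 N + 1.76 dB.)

14 bits

N ≥ (82.0 − 1.76)/6.02 = 13.329 → N_min = 14.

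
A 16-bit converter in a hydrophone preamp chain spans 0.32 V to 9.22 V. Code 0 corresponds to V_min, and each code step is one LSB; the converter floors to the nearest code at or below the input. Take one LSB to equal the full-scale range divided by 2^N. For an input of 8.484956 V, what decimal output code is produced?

60123

Range = 9.22 − (0.32) = 8.9 V. LSB = 8.9 V / 2^16 ≈ 135.8 µV.
code = ⌊(V_in − V_min)/LSB⌋ = ⌊(V_in − V_min) × 2^16 / range⌋
     = ⌊(8.484956 − (0.32)) × 65536 / 8.9⌋ = ⌊8.164956 × 65536/8.9⌋
     = ⌊60123.433⌋ = 60123.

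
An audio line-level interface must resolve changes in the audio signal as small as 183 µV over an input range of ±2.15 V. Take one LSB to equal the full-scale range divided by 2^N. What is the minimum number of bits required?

Range = 2.15 − (-2.15) = 4.3 V.
4.3 V / 183 µV = 23500. Since 2^14 = 16384 and 2^15 = 32768, N = 15.

15 bits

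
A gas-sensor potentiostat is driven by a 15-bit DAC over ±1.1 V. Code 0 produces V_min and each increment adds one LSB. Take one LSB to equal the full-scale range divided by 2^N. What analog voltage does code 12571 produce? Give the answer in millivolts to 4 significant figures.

-256.0 mV

Full-scale range = 1.1 V − (-1.1 V) = 2.2 V. LSB = 2.2 V / 2^15.
V_out = -1.1 + 12571 × (2.2/32768) V
      = -1.1 V + 0.844000 V = -0.256000 V.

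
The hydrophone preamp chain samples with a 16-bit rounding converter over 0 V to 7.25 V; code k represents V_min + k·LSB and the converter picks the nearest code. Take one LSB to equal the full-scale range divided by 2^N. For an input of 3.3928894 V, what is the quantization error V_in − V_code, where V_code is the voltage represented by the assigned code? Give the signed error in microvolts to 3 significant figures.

Full-scale range = 7.25 V. LSB = 7.25 V / 2^16 ≈ 110.6 µV.
Position in LSBs: (3.3928894 − (0)) × 65536/7.25 = 30669.8482; rounding gives k = 30670.
Reconstructed level: 0 + 30670 × 7.25/65536 V = 3.3929061890 V.
e = 3.3928894 − (3.3929061890) = −16.8 µV.

−16.8 µV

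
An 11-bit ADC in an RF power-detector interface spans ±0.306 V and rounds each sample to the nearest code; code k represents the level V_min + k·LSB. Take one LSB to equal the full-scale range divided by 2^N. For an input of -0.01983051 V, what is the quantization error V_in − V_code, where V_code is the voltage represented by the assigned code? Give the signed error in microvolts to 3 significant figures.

Range = 0.306 − (-0.306) = 0.612 V. LSB = 0.612 V / 2^11 ≈ 298.8 µV.
(V_in − V_min)/LSB = (-0.01983051 − (-0.306)) × 2048/0.612 = 957.6391 → nearest code k = 958.
V_code = -0.306 + (958/2048) × 0.612 = -0.01972265625 V.
Error = V_in − V_code = -0.01983051 − (-0.01972265625) = −108 µV.

−108 µV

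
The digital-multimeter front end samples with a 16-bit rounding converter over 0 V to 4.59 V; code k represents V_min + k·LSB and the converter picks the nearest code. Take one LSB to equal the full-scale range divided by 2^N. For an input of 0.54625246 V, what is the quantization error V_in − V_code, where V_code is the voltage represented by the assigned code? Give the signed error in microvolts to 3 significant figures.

+27.3 µV

Span = 4.59 V. LSB = 4.59 V / 2^16 ≈ 70.04 µV.
Position in LSBs: (0.54625246 − (0)) × 65536/4.59 = 7799.3902; rounding gives k = 7799.
V_code = 0 + (7799/65536) × 4.59 = 0.54622512817 V.
V_in − V_code = 0.54625246 − (0.54622512817) = +27.3 µV.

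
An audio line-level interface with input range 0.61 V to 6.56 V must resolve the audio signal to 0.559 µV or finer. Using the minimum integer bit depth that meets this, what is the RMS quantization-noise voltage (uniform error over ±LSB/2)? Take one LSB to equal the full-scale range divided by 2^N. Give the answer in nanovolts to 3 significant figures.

Range = 6.56 − (0.61) = 5.95 V.
Levels needed ≥ 5.95/0.559 µV = 1.064e7. 2^24 = 16777216 suffices, so N_min = 24.
Step size = 5.95/16777216 V = 354.65 nV.
V_rms = LSB/√12 = 102 nV.

102 nV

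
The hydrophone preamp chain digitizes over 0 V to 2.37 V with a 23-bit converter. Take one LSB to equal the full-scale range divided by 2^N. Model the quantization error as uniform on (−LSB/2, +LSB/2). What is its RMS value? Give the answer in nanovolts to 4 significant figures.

81.56 nV

Span = 2.37 V.
Step size = 2.37/8388608 V = 282.526 nV.
RMS of a uniform error over width LSB is LSB/√12 = 81.56 nV.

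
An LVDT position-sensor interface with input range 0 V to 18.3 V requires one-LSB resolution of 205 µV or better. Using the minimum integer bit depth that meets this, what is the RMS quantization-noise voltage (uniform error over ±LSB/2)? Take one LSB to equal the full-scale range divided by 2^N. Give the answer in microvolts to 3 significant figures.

Full-scale range = 18.3 V.
Required number of levels: 18.3/205 µV = 89268; smallest N with 2^N ≥ that is 17.
One LSB is 18.3 V / 131072 = 139.62 µV.
RMS noise = LSB/√12 = 40.3 µV.

40.3 µV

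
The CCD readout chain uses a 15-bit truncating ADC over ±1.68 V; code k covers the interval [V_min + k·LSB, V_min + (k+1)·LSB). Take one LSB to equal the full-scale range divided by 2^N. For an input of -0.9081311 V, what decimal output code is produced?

The full-scale span is 1.68 − (-1.68) = 3.36 V. LSB = 3.36 V / 2^15 ≈ 102.5 µV.
(V_in − V_min) × 2^15/range = (-0.9081311 − (-1.68)) × 32768/3.36 = 7527.560.
Floor → code = 7527.

7527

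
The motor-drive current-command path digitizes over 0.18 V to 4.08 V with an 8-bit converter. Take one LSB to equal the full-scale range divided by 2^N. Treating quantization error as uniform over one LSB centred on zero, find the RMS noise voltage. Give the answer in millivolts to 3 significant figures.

Span: 4.08 V − (0.18 V) = 3.9 V.
LSB = 3.9 V / 2^8 = 15.234 mV.
For a uniform distribution on [−LSB/2, +LSB/2], V_rms = LSB/√12 = 15.234 mV/3.4641 = 4.40 mV.

4.40 mV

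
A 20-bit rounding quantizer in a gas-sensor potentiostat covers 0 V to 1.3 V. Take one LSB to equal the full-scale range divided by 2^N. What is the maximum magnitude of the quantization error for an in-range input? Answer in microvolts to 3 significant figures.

0.620 µV

V_FS = 1.3 V.
Step size = 1.3/1048576 V = 1.2398 µV.
A rounding quantizer has |error| ≤ LSB/2 = 0.620 µV.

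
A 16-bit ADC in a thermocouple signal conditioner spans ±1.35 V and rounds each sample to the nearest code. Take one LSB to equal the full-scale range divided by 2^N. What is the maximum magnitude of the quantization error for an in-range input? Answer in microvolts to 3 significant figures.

Range = 1.35 − (-1.35) = 2.7 V.
LSB = 2.7 V / 2^16 = 41.199 µV.
Worst-case error for round-to-nearest is half an LSB: 20.6 µV.

20.6 µV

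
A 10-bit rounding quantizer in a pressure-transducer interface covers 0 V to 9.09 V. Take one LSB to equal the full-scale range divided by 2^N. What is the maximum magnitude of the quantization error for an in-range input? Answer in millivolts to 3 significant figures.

V_FS = 9.09 V.
LSB = 9.09 V ÷ 2^10 = 9.09/1024 V = 8.8770 mV.
A rounding quantizer has |error| ≤ LSB/2 = 4.44 mV.

4.44 mV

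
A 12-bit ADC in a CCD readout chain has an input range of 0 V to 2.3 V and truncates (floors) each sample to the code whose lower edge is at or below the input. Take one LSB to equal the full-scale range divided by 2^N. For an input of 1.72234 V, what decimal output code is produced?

Span = 2.3 V. LSB = 2.3 V / 2^12 ≈ 0.5615 mV.
code = ⌊(V_in − V_min)/LSB⌋ = ⌊(V_in − V_min) × 2^12 / range⌋
     = ⌊(1.72234 − (0)) × 4096 / 2.3⌋ = ⌊1.72234 × 4096/2.3⌋
     = ⌊3067.263⌋ = 3067.

3067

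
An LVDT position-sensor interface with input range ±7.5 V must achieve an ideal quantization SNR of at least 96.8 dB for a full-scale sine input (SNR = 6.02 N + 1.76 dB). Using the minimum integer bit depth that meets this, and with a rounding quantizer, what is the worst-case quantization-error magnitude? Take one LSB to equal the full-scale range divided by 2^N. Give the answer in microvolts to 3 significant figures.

114 µV

Range = 7.5 − (-7.5) = 15 V.
N ≥ (96.8 − 1.76)/6.02 = 15.787 → N_min = 16.
Step size = 15/65536 V = 228.88 µV.
|e|_max = LSB/2 = 114 µV.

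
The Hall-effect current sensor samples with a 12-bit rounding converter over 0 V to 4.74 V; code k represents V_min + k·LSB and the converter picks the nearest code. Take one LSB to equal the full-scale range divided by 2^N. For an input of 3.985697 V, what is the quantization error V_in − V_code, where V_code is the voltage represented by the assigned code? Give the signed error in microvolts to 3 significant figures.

Full-scale range = 4.74 V. LSB = 4.74 V / 2^12 ≈ 1.157 mV.
(V_in − V_min)/LSB = (3.985697 − (0)) × 4096/4.74 = 3444.1804 → nearest code k = 3444.
Reconstructed level: 0 + 3444 × 4.74/4096 V = 3.985488281 V.
V_in − V_code = 3.985697 − (3.985488281) = +209 µV.

+209 µV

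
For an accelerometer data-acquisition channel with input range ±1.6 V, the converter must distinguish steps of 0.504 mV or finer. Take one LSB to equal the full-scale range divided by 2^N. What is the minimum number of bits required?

The full-scale span is 1.6 − (-1.6) = 3.2 V.
3.2 V / 0.504 mV = 6349. Since 2^12 = 4096 and 2^13 = 8192, N = 13.

13 bits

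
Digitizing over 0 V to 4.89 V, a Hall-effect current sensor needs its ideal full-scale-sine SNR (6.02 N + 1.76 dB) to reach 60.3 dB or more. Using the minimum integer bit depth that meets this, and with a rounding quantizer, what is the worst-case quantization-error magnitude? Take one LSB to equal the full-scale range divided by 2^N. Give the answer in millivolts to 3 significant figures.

V_FS = 4.89 V.
N ≥ (60.3 − 1.76)/6.02 = 9.724 → N_min = 10.
Step size = 4.89/1024 V = 4.7754 mV.
Max error for round-to-nearest is LSB/2 = 2.39 mV.

2.39 mV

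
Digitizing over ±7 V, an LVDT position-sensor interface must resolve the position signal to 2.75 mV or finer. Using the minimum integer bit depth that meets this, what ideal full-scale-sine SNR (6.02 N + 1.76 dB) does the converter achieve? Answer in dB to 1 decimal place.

The full-scale span is 7 − (-7) = 14 V.
Need 2^N ≥ 14 V / 2.75 mV = 5091 → N_min = 13.
Ideal SNR at N = 13: 6.02·13 + 1.76 = 80.0 dB.

80.0 dB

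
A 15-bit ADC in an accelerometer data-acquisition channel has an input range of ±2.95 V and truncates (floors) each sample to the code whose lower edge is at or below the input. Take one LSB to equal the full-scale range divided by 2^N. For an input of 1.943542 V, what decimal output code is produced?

The full-scale span is 2.95 − (-2.95) = 5.9 V. LSB = 5.9 V / 2^15 ≈ 180.1 µV.
V_in − V_min = 1.943542 − (-2.95) = 4.893542 V.
Divide by LSB: 4.893542 × 32768/5.9 = 27178.2346.
Truncating gives code 27178.

27178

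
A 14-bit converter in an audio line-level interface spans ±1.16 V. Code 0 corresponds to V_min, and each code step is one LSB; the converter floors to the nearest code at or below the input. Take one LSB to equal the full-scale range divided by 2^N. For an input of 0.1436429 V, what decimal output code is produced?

9206

Full-scale range = 1.16 V − (-1.16 V) = 2.32 V. LSB = 2.32 V / 2^14 ≈ 141.6 µV.
(V_in − V_min) × 2^14/range = (0.1436429 − (-1.16)) × 16384/2.32 = 9206.416.
Floor → code = 9206.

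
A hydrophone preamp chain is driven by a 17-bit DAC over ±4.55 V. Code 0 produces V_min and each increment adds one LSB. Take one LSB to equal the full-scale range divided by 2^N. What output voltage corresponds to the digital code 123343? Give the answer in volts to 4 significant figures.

Range = 4.55 − (-4.55) = 9.1 V. LSB = 9.1 V / 2^17.
V_out = -4.55 + 123343 × (9.1/131072) V
      = -4.55 + 8.56339 = 4.01339 V.

4.013 V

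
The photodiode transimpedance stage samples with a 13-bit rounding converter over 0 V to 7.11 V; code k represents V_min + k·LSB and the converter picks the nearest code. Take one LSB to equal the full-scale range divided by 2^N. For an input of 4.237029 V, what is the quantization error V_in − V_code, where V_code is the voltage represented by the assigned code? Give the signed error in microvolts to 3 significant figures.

−156 µV

Range is 7.11 V. LSB = 7.11 V / 2^13 ≈ 0.8679 mV.
(4.237029 − (0)) / LSB = 4.237029 × 8192/7.11 = 4881.8202. Nearest integer: k = 4882.
V_code = V_min + k × range/2^13 = 0 + 4882 × 7.11/8192 = 4.237185059 V.
V_in − V_code = 4.237029 − (4.237185059) = −156 µV.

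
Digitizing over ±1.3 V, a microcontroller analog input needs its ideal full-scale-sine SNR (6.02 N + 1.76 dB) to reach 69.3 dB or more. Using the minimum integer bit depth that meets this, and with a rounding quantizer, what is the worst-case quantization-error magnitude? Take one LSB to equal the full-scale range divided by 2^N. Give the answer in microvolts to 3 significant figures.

317 µV

Full-scale range = 1.3 V − (-1.3 V) = 2.6 V.
6.02 N + 1.76 ≥ 69.3 gives N ≥ 11.219, so the minimum integer is 12.
LSB = 2.6 V ÷ 2^12 = 2.6/4096 V = 0.63477 mV.
|e|_max = LSB/2 = 317 µV.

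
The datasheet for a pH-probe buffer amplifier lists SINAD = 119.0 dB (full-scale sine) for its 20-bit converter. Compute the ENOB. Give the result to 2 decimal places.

ENOB = (SINAD − 1.76) / 6.02 = (119.0 − 1.76) / 6.02 = 117.24 / 6.02 = 19.4751.

19.48 bits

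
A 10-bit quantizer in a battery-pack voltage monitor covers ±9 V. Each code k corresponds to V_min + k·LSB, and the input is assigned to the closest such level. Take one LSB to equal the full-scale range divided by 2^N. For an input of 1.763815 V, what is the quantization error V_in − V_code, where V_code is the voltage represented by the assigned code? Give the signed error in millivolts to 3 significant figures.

+6.00 mV

Full-scale range = 9 V − (-9 V) = 18 V. LSB = 18 V / 2^10 ≈ 17.58 mV.
Position in LSBs: (1.763815 − (-9)) × 1024/18 = 612.3415; rounding gives k = 612.
Reconstructed level: -9 + 612 × 18/1024 V = 1.757812500 V.
Error = V_in − V_code = 1.763815 − (1.757812500) = +6.00 mV.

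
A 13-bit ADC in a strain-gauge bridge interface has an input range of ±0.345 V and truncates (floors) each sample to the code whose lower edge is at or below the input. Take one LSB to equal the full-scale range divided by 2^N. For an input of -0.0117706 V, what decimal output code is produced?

Span: 0.345 V − (-0.345 V) = 0.69 V. LSB = 0.69 V / 2^13 ≈ 84.23 µV.
(V_in − V_min) × 2^13/range = (-0.0117706 − (-0.345)) × 8192/0.69 = 3956.254.
Floor → code = 3956.

3956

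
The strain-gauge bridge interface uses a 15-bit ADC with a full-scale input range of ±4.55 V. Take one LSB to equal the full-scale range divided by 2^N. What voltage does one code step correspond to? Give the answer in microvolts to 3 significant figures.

Span: 4.55 V − (-4.55 V) = 9.1 V.
There are 2^15 = 32768 steps.
LSB = 9.1 V / 2^15 = 278 µV.

278 µV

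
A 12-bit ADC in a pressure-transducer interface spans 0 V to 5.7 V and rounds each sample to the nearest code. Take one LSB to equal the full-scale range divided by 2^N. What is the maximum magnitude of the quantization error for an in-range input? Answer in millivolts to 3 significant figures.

0.696 mV

Span = 5.7 V.
LSB = 5.7 V ÷ 2^12 = 5.7/4096 V = 1.3916 mV.
A rounding quantizer has |error| ≤ LSB/2 = 0.696 mV.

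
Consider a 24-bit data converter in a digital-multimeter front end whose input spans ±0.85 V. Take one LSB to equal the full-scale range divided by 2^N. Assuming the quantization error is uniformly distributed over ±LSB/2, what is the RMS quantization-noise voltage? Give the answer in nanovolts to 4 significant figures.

29.25 nV

Range = 0.85 − (-0.85) = 1.7 V.
Step size = 1.7/16777216 V = 101.328 nV.
RMS of a uniform error over width LSB is LSB/√12 = 29.25 nV.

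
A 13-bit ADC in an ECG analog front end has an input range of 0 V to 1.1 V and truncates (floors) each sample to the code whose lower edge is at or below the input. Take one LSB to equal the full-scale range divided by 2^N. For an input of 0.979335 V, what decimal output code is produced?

Span = 1.1 V. LSB = 1.1 V / 2^13 ≈ 134.3 µV.
V_in − V_min = 0.979335 − (0) = 0.979335 V.
Divide by LSB: 0.979335 × 8192/1.1 = 7293.3748.
Truncating gives code 7293.

7293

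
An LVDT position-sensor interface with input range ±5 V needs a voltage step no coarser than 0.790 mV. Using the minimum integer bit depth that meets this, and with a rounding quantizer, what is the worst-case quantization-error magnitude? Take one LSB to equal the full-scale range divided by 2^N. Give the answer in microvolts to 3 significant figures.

Full-scale range = 5 V − (-5 V) = 10 V.
Levels needed ≥ 10/0.790 mV = 12660. 2^14 = 16384 suffices, so N_min = 14.
Step size = 10/16384 V = 0.61035 mV.
Half an LSB is 305 µV.

305 µV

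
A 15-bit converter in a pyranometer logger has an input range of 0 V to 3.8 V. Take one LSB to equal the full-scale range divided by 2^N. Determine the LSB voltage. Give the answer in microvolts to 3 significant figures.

116 µV

Span = 3.8 V.
2^15 = 32768 levels.
LSB = 3.8 V ÷ 2^15 = 3.8/32768 V = 116 µV.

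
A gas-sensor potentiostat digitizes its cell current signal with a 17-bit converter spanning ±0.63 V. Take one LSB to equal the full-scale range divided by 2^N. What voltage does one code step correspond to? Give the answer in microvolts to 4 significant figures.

Full-scale range = 0.63 V − (-0.63 V) = 1.26 V.
Number of codes = 2^17 = 131072.
One LSB is 1.26 V / 131072 = 9.613 µV.

9.613 µV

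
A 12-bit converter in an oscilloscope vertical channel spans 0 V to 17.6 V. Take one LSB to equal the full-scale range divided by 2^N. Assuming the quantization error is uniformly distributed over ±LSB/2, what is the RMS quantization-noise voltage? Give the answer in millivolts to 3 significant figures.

1.24 mV

Span = 17.6 V.
One LSB is 17.6 V / 4096 = 4.2969 mV.
V_rms = LSB/√12 = 4.2969 mV / √12 = 1.24 mV.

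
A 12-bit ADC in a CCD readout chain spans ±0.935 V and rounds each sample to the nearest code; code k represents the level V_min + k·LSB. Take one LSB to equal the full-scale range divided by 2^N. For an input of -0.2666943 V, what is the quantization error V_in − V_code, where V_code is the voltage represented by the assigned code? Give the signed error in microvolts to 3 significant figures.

Range = 0.935 − (-0.935) = 1.87 V. LSB = 1.87 V / 2^12 ≈ 456.5 µV.
Position in LSBs: (-0.2666943 − (-0.935)) × 4096/1.87 = 1463.8397; rounding gives k = 1464.
V_code = V_min + k × range/2^12 = -0.935 + 1464 × 1.87/4096 = -0.2666210938 V.
V_in − V_code = -0.2666943 − (-0.2666210938) = −73.2 µV.

−73.2 µV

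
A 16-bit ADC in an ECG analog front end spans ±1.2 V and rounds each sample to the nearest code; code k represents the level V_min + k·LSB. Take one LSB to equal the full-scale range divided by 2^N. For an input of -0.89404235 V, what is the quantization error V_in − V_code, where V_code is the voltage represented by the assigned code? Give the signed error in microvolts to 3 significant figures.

Range = 1.2 − (-1.2) = 2.4 V. LSB = 2.4 V / 2^16 ≈ 36.62 µV.
(-0.89404235 − (-1.2)) / LSB = 0.30595765 × 65536/2.4 = 8354.6836. Nearest integer: k = 8355.
V_code = -1.2 + (8355/65536) × 2.4 = -0.89403076172 V.
V_in − V_code = -0.89404235 − (-0.89403076172) = −11.6 µV.

−11.6 µV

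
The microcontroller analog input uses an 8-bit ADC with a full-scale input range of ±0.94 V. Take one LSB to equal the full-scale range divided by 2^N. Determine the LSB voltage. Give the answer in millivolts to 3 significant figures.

7.34 mV

Full-scale range = 0.94 V − (-0.94 V) = 1.88 V.
2^8 = 256 levels.
LSB = 1.88 V / 2^8 = 7.34 mV.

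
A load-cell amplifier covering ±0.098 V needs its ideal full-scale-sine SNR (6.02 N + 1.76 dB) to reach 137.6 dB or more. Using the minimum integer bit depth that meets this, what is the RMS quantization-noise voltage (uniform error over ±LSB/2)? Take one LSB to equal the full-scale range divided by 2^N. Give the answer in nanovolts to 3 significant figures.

6.74 nV

Full-scale range = 0.098 V − (-0.098 V) = 0.196 V.
6.02 N + 1.76 ≥ 137.6 gives N ≥ 22.565, so the minimum integer is 23.
LSB = 0.196 V / 2^23 = 23.365 nV.
V_rms = LSB/√12 = 6.74 nV.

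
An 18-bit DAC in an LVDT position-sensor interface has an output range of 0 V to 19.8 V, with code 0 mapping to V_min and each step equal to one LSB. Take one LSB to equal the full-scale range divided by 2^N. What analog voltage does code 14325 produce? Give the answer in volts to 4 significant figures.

Range is 19.8 V. LSB = 19.8 V / 2^18.
V_out = V_min + code × LSB = 0 V + 14325 × 19.8 V / 262144
      = 0 + 1.08198 = 1.08198 V.

1.082 V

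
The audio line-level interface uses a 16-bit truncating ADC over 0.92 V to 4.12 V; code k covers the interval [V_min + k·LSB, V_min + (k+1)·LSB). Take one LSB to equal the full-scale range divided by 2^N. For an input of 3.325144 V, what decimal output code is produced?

49257

Range = 4.12 − (0.92) = 3.2 V. LSB = 3.2 V / 2^16 ≈ 48.83 µV.
V_in − V_min = 3.325144 − (0.92) = 2.405144 V.
Divide by LSB: 2.405144 × 65536/3.2 = 49257.3491.
Truncating gives code 49257.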